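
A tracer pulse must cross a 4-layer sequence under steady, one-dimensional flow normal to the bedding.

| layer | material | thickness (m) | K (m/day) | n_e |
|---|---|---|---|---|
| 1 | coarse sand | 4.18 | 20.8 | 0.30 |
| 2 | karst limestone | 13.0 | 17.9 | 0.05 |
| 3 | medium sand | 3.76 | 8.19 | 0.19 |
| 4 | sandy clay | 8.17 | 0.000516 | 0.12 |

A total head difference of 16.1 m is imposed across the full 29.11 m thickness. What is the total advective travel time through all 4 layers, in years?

With flow normal to the layers, continuity requires the same specific discharge q through every layer.
Σ(b_i/K_i) = 4.18/20.8 + 13.0/17.9 + 3.76/8.19 + 8.17/0.000516 = 15835 d.
q = Δh / Σ(b_i/K_i) = 16.1 / 15835 = 0.001017 m/day.
In each layer the seepage velocity is v_i = q/n_i, so the layer transit time is t_i = b_i·n_i / q:
  layer 1 (coarse sand): t_1 = 4.18 × 0.30 / 0.001017 = 1233 d
  layer 2 (karst limestone): t_2 = 13.0 × 0.05 / 0.001017 = 639.3 d
  layer 3 (medium sand): t_3 = 3.76 × 0.19 / 0.001017 = 702.6 d
  layer 4 (sandy clay): t_4 = 8.17 × 0.12 / 0.001017 = 964.2 d
Total t = Σ t_i = 3540 days = 9.691 years.

9.69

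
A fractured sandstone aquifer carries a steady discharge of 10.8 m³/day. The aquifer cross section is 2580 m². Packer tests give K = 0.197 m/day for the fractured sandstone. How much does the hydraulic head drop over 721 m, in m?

From Q = K·A·i, i = Q / (K·A) = 10.8 / (0.1970 × 2580) = 0.02125.
Head loss Δh = i · L = 0.02125 × 721 = 15.32 m.

15.3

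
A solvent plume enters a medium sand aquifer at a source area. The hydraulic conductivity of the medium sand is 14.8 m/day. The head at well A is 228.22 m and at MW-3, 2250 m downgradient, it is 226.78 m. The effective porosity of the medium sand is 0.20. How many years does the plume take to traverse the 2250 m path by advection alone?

Hydraulic gradient i = (228.22 − 226.78) / 2250 = 1.44 / 2250 = 0.0006400.
Darcy flux q = K · i = 14.80 × 0.0006400 = 0.009472 m/day.
Seepage velocity v = q / n_e = 0.009472 / 0.20 = 0.04736 m/day.
Travel time t = L / v = 2250 / 0.04736 = 47508 days = 130.1 years.

130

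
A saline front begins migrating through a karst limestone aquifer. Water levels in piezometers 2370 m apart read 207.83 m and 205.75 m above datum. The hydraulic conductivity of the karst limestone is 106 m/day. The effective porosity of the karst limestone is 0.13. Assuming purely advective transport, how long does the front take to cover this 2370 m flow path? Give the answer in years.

9.07

Hydraulic gradient i = (207.83 − 205.75) / 2370 = 2.08 / 2370 = 0.0008776.
Darcy flux q = K · i = 106.0 × 0.0008776 = 0.09303 m/day.
Seepage velocity v = q / n_e = 0.09303 / 0.13 = 0.7156 m/day.
Travel time t = L / v = 2370 / 0.7156 = 3312 days = 9.067 years.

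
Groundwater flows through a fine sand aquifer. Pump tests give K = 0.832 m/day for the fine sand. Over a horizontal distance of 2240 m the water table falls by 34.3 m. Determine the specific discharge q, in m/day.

Hydraulic gradient i = Δh / L = 34.3 / 2240 = 0.01531.
Specific discharge q = K · i = 0.8320 × 0.01531 = 0.01274 m/day.

0.0127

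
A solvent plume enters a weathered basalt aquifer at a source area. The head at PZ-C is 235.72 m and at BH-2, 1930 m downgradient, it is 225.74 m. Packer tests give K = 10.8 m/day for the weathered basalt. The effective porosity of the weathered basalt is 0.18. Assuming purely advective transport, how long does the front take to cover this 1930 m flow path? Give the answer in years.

Hydraulic gradient i = (235.72 − 225.74) / 1930 = 9.98 / 1930 = 0.005171.
Darcy flux q = K · i = 10.80 × 0.005171 = 0.05585 m/day.
Seepage velocity v = q / n_e = 0.05585 / 0.18 = 0.3103 m/day.
Travel time t = L / v = 1930 / 0.3103 = 6221 days = 17.03 years.

17.0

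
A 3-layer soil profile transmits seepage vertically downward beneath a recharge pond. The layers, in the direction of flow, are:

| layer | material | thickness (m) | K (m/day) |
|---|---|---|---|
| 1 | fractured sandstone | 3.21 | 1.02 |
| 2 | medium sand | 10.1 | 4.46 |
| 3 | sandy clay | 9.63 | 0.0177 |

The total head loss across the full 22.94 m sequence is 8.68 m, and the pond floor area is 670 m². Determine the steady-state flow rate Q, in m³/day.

Flow is perpendicular to layering, so the layers act in series and the equivalent K is the thickness-weighted harmonic mean.
Total thickness L = 3.21 + 10.1 + 9.63 = 22.94 m.
Σ(b_i/K_i) = 3.21/1.02 + 10.1/4.46 + 9.63/0.0177 = 549.5 d.
K_eq = L / Σ(b_i/K_i) = 22.94 / 549.5 = 0.04175 m/day.
Q = K_eq · A · (Δh/L) = 0.04175 × 670 × (8.68/22.94) = 10.58 m³/day.

10.6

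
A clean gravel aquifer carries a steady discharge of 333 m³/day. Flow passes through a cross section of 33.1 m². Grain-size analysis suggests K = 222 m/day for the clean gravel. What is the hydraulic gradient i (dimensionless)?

0.0453

From Q = K·A·i, i = Q / (K·A) = 333 / (222.0 × 33.10) = 0.04532.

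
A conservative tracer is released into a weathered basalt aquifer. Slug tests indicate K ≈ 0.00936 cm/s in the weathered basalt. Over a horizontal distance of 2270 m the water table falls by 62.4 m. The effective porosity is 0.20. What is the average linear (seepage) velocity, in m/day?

Convert K: 0.00936 cm/s × 864 = 8.087 m/day.
Hydraulic gradient i = Δh / L = 62.4 / 2270 = 0.02749.
Darcy flux q = K · i = 8.087 × 0.02749 = 0.2223 m/day.
Seepage velocity v = q / n_e = 0.2223 / 0.20 = 1.112 m/day.

1.11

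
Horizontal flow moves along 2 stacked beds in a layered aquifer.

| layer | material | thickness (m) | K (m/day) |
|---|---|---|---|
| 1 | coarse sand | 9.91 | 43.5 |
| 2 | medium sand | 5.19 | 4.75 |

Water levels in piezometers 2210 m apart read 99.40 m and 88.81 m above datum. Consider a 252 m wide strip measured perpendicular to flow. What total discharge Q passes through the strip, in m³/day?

550

Flow is parallel to layering, so each bed carries its own Darcy discharge and the transmissivities add.
Σ(K_i·b_i) = 43.5×9.91 + 4.75×5.19 = 455.7 m²/day.
Hydraulic gradient i = (99.40 − 88.81) / 2210 = 10.59 / 2210 = 0.004792.
Q = Σ(K_i·b_i) · W · i = 455.7 × 252 × 0.004792 = 550.3 m³/day.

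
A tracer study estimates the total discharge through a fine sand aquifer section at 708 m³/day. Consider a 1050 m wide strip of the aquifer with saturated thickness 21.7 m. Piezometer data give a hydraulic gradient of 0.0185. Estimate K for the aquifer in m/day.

1.68

Cross-sectional area A = 1050 × 21.7 = 22785 m².
Hydraulic gradient i = 0.0185.
From Q = K·A·i, K = Q / (A·i) = 708 / (22785 × 0.01850) = 1.680 m/day.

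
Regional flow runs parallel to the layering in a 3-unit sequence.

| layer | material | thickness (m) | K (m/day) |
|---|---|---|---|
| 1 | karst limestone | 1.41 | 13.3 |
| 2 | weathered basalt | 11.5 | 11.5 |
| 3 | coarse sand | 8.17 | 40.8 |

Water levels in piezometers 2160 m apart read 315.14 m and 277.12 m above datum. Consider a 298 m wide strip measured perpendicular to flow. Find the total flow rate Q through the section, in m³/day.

Flow is parallel to layering, so each bed carries its own Darcy discharge and the transmissivities add.
Σ(K_i·b_i) = 13.3×1.41 + 11.5×11.5 + 40.8×8.17 = 484.3 m²/day.
Hydraulic gradient i = (315.14 − 277.12) / 2160 = 38.02 / 2160 = 0.01760.
Q = Σ(K_i·b_i) · W · i = 484.3 × 298 × 0.01760 = 2541 m³/day.

2540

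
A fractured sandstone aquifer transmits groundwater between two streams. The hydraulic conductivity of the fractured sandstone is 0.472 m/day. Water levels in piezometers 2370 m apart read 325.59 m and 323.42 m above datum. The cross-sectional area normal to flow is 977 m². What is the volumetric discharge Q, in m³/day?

Hydraulic gradient i = (325.59 − 323.42) / 2370 = 2.17 / 2370 = 0.0009156.
Darcy's law: Q = K · A · i = 0.4720 × 977.0 × 0.0009156 = 0.4222 m³/day.

0.422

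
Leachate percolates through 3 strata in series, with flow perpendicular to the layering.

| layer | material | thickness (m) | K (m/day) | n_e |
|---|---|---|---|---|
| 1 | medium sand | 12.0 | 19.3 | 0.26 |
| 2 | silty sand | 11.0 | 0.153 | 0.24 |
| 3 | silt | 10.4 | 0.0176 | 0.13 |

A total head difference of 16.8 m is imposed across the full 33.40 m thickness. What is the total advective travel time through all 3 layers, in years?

0.769

With flow normal to the layers, continuity requires the same specific discharge q through every layer.
Σ(b_i/K_i) = 12.0/19.3 + 11.0/0.153 + 10.4/0.0176 = 663.4 d.
q = Δh / Σ(b_i/K_i) = 16.8 / 663.4 = 0.02532 m/day.
In each layer the seepage velocity is v_i = q/n_i, so the layer transit time is t_i = b_i·n_i / q:
  layer 1 (medium sand): t_1 = 12.0 × 0.26 / 0.02532 = 123.2 d
  layer 2 (silty sand): t_2 = 11.0 × 0.24 / 0.02532 = 104.3 d
  layer 3 (silt): t_3 = 10.4 × 0.13 / 0.02532 = 53.39 d
Total t = Σ t_i = 280.9 days = 0.7689 years.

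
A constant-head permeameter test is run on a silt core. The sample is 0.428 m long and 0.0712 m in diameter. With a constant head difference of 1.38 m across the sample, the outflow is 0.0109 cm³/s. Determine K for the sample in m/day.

0.0734

Cross-sectional area A = π·(d/2)² = π × (0.0712/2)² = 0.003982 m².
Convert discharge: 0.0109 cm³/s = 1.090e-08 m³/s.
Darcy's law rearranged: K = Q·L / (A·Δh) = 1.090e-08 × 0.428 / (0.003982 × 1.38) = 8.491e-07 m/s = 0.07336 m/day.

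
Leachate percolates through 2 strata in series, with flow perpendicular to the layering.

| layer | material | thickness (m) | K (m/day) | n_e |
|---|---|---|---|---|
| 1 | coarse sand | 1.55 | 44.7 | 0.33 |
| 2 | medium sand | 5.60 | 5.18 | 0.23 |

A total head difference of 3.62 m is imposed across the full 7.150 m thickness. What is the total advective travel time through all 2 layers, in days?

0.555

With flow normal to the layers, continuity requires the same specific discharge q through every layer.
Σ(b_i/K_i) = 1.55/44.7 + 5.60/5.18 = 1.116 d.
q = Δh / Σ(b_i/K_i) = 3.62 / 1.116 = 3.244 m/day.
In each layer the seepage velocity is v_i = q/n_i, so the layer transit time is t_i = b_i·n_i / q:
  layer 1 (coarse sand): t_1 = 1.55 × 0.33 / 3.244 = 0.1577 d
  layer 2 (medium sand): t_2 = 5.60 × 0.23 / 3.244 = 0.3970 d
Total t = Σ t_i = 0.5546 days.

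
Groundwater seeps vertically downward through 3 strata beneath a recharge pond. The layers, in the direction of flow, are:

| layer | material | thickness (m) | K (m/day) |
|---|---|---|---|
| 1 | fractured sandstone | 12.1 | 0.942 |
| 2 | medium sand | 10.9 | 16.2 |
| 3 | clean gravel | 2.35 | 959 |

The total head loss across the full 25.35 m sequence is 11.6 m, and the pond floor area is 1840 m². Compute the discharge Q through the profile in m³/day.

Flow is perpendicular to layering, so the layers act in series and the equivalent K is the thickness-weighted harmonic mean.
Total thickness L = 12.1 + 10.9 + 2.35 = 25.35 m.
Σ(b_i/K_i) = 12.1/0.942 + 10.9/16.2 + 2.35/959 = 13.52 d.
K_eq = L / Σ(b_i/K_i) = 25.35 / 13.52 = 1.875 m/day.
Q = K_eq · A · (Δh/L) = 1.875 × 1840 × (11.6/25.35) = 1579 m³/day.

1580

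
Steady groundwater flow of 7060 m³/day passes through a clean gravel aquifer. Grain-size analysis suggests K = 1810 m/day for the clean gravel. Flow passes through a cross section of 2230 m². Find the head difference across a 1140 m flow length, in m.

From Q = K·A·i, i = Q / (K·A) = 7060 / (1810 × 2230) = 0.001749.
Head loss Δh = i · L = 0.001749 × 1140 = 1.994 m.

1.99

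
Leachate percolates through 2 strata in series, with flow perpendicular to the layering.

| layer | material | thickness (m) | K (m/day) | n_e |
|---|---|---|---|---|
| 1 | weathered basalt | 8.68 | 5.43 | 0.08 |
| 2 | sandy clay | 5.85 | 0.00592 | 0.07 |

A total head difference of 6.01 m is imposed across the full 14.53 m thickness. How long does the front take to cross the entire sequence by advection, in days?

182

With flow normal to the layers, continuity requires the same specific discharge q through every layer.
Σ(b_i/K_i) = 8.68/5.43 + 5.85/0.00592 = 989.8 d.
q = Δh / Σ(b_i/K_i) = 6.01 / 989.8 = 0.006072 m/day.
In each layer the seepage velocity is v_i = q/n_i, so the layer transit time is t_i = b_i·n_i / q:
  layer 1 (weathered basalt): t_1 = 8.68 × 0.08 / 0.006072 = 114.4 d
  layer 2 (sandy clay): t_2 = 5.85 × 0.07 / 0.006072 = 67.44 d
Total t = Σ t_i = 181.8 days.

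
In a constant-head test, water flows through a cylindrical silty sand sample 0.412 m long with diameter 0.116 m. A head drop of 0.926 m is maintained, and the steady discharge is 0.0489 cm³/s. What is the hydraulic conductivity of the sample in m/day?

Cross-sectional area A = π·(d/2)² = π × (0.116/2)² = 0.01057 m².
Convert discharge: 0.0489 cm³/s = 4.890e-08 m³/s.
Darcy's law rearranged: K = Q·L / (A·Δh) = 4.890e-08 × 0.412 / (0.01057 × 0.926) = 2.059e-06 m/s = 0.1779 m/day.

0.178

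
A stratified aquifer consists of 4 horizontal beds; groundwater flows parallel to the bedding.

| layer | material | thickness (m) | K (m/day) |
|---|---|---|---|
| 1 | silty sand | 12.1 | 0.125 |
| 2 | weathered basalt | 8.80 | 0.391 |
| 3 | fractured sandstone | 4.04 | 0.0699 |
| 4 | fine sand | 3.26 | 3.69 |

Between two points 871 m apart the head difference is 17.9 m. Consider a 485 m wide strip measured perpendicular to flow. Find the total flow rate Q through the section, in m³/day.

172

Flow is parallel to layering, so each bed carries its own Darcy discharge and the transmissivities add.
Σ(K_i·b_i) = 0.125×12.1 + 0.391×8.80 + 0.0699×4.04 + 3.69×3.26 = 17.27 m²/day.
Hydraulic gradient i = Δh / L = 17.9 / 871 = 0.02055.
Q = Σ(K_i·b_i) · W · i = 17.27 × 485 × 0.02055 = 172.1 m³/day.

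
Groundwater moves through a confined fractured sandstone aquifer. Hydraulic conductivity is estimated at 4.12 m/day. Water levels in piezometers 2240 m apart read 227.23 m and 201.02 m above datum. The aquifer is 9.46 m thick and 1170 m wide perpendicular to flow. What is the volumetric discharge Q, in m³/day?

534

Cross-sectional area A = 1170 × 9.46 = 11068 m².
Hydraulic gradient i = (227.23 − 201.02) / 2240 = 26.21 / 2240 = 0.01170.
Darcy's law: Q = K · A · i = 4.120 × 11068 × 0.01170 = 533.6 m³/day.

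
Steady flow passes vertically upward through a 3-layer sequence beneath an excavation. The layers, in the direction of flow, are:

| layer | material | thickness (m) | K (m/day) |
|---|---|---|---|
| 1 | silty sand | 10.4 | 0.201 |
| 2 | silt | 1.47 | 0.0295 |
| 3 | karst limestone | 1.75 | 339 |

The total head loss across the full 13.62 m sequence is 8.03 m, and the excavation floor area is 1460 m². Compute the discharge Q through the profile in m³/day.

115

Flow is perpendicular to layering, so the layers act in series and the equivalent K is the thickness-weighted harmonic mean.
Total thickness L = 10.4 + 1.47 + 1.75 = 13.62 m.
Σ(b_i/K_i) = 10.4/0.201 + 1.47/0.0295 + 1.75/339 = 101.6 d.
K_eq = L / Σ(b_i/K_i) = 13.62 / 101.6 = 0.1341 m/day.
Q = K_eq · A · (Δh/L) = 0.1341 × 1460 × (8.03/13.62) = 115.4 m³/day.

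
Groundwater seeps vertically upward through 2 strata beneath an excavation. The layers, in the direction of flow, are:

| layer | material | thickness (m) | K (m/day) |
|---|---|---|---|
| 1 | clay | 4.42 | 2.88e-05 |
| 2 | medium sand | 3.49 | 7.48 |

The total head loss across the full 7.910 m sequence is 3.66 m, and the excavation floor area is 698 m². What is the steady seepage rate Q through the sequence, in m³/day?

0.0166

Flow is perpendicular to layering, so the layers act in series and the equivalent K is the thickness-weighted harmonic mean.
Total thickness L = 4.42 + 3.49 = 7.910 m.
Σ(b_i/K_i) = 4.42/2.88e-05 + 3.49/7.48 = 1.535e+05 d.
K_eq = L / Σ(b_i/K_i) = 7.910 / 1.535e+05 = 5.154e-05 m/day.
Q = K_eq · A · (Δh/L) = 5.154e-05 × 698 × (3.66/7.910) = 0.01665 m³/day.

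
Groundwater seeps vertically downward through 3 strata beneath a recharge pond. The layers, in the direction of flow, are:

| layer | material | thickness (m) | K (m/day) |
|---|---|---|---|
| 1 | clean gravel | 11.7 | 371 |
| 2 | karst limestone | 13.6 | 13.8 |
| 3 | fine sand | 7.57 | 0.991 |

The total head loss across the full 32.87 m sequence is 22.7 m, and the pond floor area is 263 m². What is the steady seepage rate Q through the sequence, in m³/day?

690

Flow is perpendicular to layering, so the layers act in series and the equivalent K is the thickness-weighted harmonic mean.
Total thickness L = 11.7 + 13.6 + 7.57 = 32.87 m.
Σ(b_i/K_i) = 11.7/371 + 13.6/13.8 + 7.57/0.991 = 8.656 d.
K_eq = L / Σ(b_i/K_i) = 32.87 / 8.656 = 3.797 m/day.
Q = K_eq · A · (Δh/L) = 3.797 × 263 × (22.7/32.87) = 689.7 m³/day.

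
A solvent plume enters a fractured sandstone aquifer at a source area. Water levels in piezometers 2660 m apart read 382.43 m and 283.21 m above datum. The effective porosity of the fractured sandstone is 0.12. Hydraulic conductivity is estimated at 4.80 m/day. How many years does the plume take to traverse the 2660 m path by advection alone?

4.88

Hydraulic gradient i = (382.43 − 283.21) / 2660 = 99.22 / 2660 = 0.03730.
Darcy flux q = K · i = 4.800 × 0.03730 = 0.1790 m/day.
Seepage velocity v = q / n_e = 0.1790 / 0.12 = 1.492 m/day.
Travel time t = L / v = 2660 / 1.492 = 1783 days = 4.881 years.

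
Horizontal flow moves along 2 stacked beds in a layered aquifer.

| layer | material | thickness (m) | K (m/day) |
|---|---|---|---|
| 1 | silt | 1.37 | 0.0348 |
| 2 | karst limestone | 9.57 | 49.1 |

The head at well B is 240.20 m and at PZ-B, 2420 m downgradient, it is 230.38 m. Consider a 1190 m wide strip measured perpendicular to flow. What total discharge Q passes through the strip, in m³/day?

Flow is parallel to layering, so each bed carries its own Darcy discharge and the transmissivities add.
Σ(K_i·b_i) = 0.0348×1.37 + 49.1×9.57 = 469.9 m²/day.
Hydraulic gradient i = (240.20 − 230.38) / 2420 = 9.82 / 2420 = 0.004058.
Q = Σ(K_i·b_i) · W · i = 469.9 × 1190 × 0.004058 = 2269 m³/day.

2270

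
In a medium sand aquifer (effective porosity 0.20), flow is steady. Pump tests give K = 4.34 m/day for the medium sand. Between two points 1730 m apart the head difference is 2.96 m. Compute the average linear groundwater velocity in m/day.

Hydraulic gradient i = Δh / L = 2.96 / 1730 = 0.001711.
Darcy flux q = K · i = 4.340 × 0.001711 = 0.007426 m/day.
Seepage velocity v = q / n_e = 0.007426 / 0.20 = 0.03713 m/day.

0.0371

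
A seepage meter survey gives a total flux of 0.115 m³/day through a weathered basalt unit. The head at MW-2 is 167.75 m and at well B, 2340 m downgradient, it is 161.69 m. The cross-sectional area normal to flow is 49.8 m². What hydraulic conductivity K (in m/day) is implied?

Hydraulic gradient i = (167.75 − 161.69) / 2340 = 6.06 / 2340 = 0.002590.
From Q = K·A·i, K = Q / (A·i) = 0.115 / (49.80 × 0.002590) = 0.8917 m/day.

0.892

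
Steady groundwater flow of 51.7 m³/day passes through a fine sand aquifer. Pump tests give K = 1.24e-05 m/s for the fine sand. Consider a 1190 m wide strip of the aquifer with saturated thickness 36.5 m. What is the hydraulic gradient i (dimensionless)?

0.00111

Convert K: 1.24e-05 m/s × 86400 = 1.071 m/day.
Cross-sectional area A = 1190 × 36.5 = 43435 m².
From Q = K·A·i, i = Q / (K·A) = 51.7 / (1.071 × 43435) = 0.001111.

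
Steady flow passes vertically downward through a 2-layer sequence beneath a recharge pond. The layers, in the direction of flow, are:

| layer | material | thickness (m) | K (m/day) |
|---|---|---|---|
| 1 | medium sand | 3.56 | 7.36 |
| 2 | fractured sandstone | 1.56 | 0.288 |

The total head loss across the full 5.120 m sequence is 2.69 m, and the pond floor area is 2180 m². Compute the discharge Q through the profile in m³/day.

Flow is perpendicular to layering, so the layers act in series and the equivalent K is the thickness-weighted harmonic mean.
Total thickness L = 3.56 + 1.56 = 5.120 m.
Σ(b_i/K_i) = 3.56/7.36 + 1.56/0.288 = 5.900 d.
K_eq = L / Σ(b_i/K_i) = 5.120 / 5.900 = 0.8677 m/day.
Q = K_eq · A · (Δh/L) = 0.8677 × 2180 × (2.69/5.120) = 993.9 m³/day.

994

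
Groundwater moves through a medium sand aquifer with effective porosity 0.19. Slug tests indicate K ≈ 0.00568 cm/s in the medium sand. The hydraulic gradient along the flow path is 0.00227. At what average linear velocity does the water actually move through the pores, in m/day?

0.0586

Convert K: 0.00568 cm/s × 864 = 4.908 m/day.
Hydraulic gradient i = 0.00227.
Darcy flux q = K · i = 4.908 × 0.002270 = 0.01114 m/day.
Seepage velocity v = q / n_e = 0.01114 / 0.19 = 0.05863 m/day.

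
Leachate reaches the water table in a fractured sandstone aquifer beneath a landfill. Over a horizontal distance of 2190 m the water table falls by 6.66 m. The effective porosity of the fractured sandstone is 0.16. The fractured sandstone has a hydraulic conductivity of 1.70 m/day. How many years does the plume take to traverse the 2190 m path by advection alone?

Hydraulic gradient i = Δh / L = 6.66 / 2190 = 0.003041.
Darcy flux q = K · i = 1.700 × 0.003041 = 0.005170 m/day.
Seepage velocity v = q / n_e = 0.005170 / 0.16 = 0.03231 m/day.
Travel time t = L / v = 2190 / 0.03231 = 67777 days = 185.6 years.

186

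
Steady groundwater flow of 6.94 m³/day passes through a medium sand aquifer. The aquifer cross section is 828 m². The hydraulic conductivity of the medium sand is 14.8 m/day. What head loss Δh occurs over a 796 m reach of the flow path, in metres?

0.451

From Q = K·A·i, i = Q / (K·A) = 6.94 / (14.80 × 828.0) = 0.0005663.
Head loss Δh = i · L = 0.0005663 × 796 = 0.4508 m.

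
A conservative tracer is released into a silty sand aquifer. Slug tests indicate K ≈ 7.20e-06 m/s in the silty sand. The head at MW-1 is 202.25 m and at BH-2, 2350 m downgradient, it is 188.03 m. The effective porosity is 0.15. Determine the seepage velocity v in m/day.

0.0251

Convert K: 7.20e-06 m/s × 86400 = 0.6221 m/day.
Hydraulic gradient i = (202.25 − 188.03) / 2350 = 14.22 / 2350 = 0.006051.
Darcy flux q = K · i = 0.6221 × 0.006051 = 0.003764 m/day.
Seepage velocity v = q / n_e = 0.003764 / 0.15 = 0.02509 m/day.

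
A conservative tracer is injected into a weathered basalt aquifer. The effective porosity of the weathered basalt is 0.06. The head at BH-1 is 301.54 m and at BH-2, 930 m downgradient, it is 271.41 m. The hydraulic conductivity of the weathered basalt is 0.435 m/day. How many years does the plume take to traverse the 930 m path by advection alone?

Hydraulic gradient i = (301.54 − 271.41) / 930 = 30.13 / 930 = 0.03240.
Darcy flux q = K · i = 0.4350 × 0.03240 = 0.01409 m/day.
Seepage velocity v = q / n_e = 0.01409 / 0.06 = 0.2349 m/day.
Travel time t = L / v = 930 / 0.2349 = 3959 days = 10.84 years.

10.8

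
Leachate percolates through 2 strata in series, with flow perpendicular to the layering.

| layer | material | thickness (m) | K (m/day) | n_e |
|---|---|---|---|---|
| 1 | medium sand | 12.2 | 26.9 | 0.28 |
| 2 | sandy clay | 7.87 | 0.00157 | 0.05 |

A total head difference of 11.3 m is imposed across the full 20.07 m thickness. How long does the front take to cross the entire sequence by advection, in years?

4.63

With flow normal to the layers, continuity requires the same specific discharge q through every layer.
Σ(b_i/K_i) = 12.2/26.9 + 7.87/0.00157 = 5013 d.
q = Δh / Σ(b_i/K_i) = 11.3 / 5013 = 0.002254 m/day.
In each layer the seepage velocity is v_i = q/n_i, so the layer transit time is t_i = b_i·n_i / q:
  layer 1 (medium sand): t_1 = 12.2 × 0.28 / 0.002254 = 1515 d
  layer 2 (sandy clay): t_2 = 7.87 × 0.05 / 0.002254 = 174.6 d
Total t = Σ t_i = 1690 days = 4.627 years.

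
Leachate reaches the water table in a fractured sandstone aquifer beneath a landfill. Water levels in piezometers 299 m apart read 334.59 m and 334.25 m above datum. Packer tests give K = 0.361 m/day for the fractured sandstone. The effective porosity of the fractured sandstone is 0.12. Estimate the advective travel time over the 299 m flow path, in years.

239

Hydraulic gradient i = (334.59 − 334.25) / 299 = 0.34 / 299 = 0.001137.
Darcy flux q = K · i = 0.3610 × 0.001137 = 0.0004105 m/day.
Seepage velocity v = q / n_e = 0.0004105 / 0.12 = 0.003421 m/day.
Travel time t = L / v = 299 / 0.003421 = 87405 days = 239.3 years.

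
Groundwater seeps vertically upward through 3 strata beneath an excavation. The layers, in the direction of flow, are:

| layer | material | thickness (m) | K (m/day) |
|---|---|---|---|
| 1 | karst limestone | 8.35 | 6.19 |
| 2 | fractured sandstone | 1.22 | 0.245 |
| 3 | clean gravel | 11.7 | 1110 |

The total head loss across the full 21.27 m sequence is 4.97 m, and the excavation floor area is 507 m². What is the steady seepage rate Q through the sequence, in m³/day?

Flow is perpendicular to layering, so the layers act in series and the equivalent K is the thickness-weighted harmonic mean.
Total thickness L = 8.35 + 1.22 + 11.7 = 21.27 m.
Σ(b_i/K_i) = 8.35/6.19 + 1.22/0.245 + 11.7/1110 = 6.339 d.
K_eq = L / Σ(b_i/K_i) = 21.27 / 6.339 = 3.355 m/day.
Q = K_eq · A · (Δh/L) = 3.355 × 507 × (4.97/21.27) = 397.5 m³/day.

398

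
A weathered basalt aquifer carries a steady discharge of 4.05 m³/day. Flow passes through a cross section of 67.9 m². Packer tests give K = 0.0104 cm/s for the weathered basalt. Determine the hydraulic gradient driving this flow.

Convert K: 0.0104 cm/s × 864 = 8.986 m/day.
From Q = K·A·i, i = Q / (K·A) = 4.05 / (8.986 × 67.90) = 0.006638.

0.00664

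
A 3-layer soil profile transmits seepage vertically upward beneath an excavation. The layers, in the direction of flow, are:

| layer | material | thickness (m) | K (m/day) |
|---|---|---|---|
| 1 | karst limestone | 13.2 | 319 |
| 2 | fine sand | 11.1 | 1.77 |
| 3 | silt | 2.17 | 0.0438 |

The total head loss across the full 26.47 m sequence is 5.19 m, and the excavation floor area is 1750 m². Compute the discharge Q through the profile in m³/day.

Flow is perpendicular to layering, so the layers act in series and the equivalent K is the thickness-weighted harmonic mean.
Total thickness L = 13.2 + 11.1 + 2.17 = 26.47 m.
Σ(b_i/K_i) = 13.2/319 + 11.1/1.77 + 2.17/0.0438 = 55.86 d.
K_eq = L / Σ(b_i/K_i) = 26.47 / 55.86 = 0.4739 m/day.
Q = K_eq · A · (Δh/L) = 0.4739 × 1750 × (5.19/26.47) = 162.6 m³/day.

163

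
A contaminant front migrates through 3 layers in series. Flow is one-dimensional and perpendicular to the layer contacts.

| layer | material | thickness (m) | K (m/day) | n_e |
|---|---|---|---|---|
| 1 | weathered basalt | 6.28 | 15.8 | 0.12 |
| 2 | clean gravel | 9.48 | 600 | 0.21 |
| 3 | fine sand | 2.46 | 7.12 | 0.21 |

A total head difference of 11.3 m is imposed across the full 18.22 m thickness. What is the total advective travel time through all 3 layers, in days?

With flow normal to the layers, continuity requires the same specific discharge q through every layer.
Σ(b_i/K_i) = 6.28/15.8 + 9.48/600 + 2.46/7.12 = 0.7588 d.
q = Δh / Σ(b_i/K_i) = 11.3 / 0.7588 = 14.89 m/day.
In each layer the seepage velocity is v_i = q/n_i, so the layer transit time is t_i = b_i·n_i / q:
  layer 1 (weathered basalt): t_1 = 6.28 × 0.12 / 14.89 = 0.05060 d
  layer 2 (clean gravel): t_2 = 9.48 × 0.21 / 14.89 = 0.1337 d
  layer 3 (fine sand): t_3 = 2.46 × 0.21 / 14.89 = 0.03469 d
Total t = Σ t_i = 0.2190 days.

0.219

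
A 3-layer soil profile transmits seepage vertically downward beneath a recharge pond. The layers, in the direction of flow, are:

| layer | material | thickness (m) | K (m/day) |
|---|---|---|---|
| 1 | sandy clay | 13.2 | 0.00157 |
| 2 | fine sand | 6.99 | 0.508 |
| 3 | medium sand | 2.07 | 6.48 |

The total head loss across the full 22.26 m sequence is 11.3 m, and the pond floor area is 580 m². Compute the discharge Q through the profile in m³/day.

Flow is perpendicular to layering, so the layers act in series and the equivalent K is the thickness-weighted harmonic mean.
Total thickness L = 13.2 + 6.99 + 2.07 = 22.26 m.
Σ(b_i/K_i) = 13.2/0.00157 + 6.99/0.508 + 2.07/6.48 = 8422 d.
K_eq = L / Σ(b_i/K_i) = 22.26 / 8422 = 0.002643 m/day.
Q = K_eq · A · (Δh/L) = 0.002643 × 580 × (11.3/22.26) = 0.7782 m³/day.

0.778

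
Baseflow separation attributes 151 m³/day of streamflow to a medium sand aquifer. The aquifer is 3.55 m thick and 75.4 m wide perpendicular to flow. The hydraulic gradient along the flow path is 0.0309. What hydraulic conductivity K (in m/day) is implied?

18.3

Cross-sectional area A = 75.4 × 3.55 = 267.7 m².
Hydraulic gradient i = 0.0309.
From Q = K·A·i, K = Q / (A·i) = 151 / (267.7 × 0.03090) = 18.26 m/day.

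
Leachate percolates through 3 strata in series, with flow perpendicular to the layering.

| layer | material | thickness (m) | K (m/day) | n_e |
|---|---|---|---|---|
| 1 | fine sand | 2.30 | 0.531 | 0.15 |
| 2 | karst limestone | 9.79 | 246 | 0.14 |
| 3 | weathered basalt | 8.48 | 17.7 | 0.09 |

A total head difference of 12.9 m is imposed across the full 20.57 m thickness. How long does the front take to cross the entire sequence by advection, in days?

0.932

With flow normal to the layers, continuity requires the same specific discharge q through every layer.
Σ(b_i/K_i) = 2.30/0.531 + 9.79/246 + 8.48/17.7 = 4.850 d.
q = Δh / Σ(b_i/K_i) = 12.9 / 4.850 = 2.660 m/day.
In each layer the seepage velocity is v_i = q/n_i, so the layer transit time is t_i = b_i·n_i / q:
  layer 1 (fine sand): t_1 = 2.30 × 0.15 / 2.660 = 0.1297 d
  layer 2 (karst limestone): t_2 = 9.79 × 0.14 / 2.660 = 0.5153 d
  layer 3 (weathered basalt): t_3 = 8.48 × 0.09 / 2.660 = 0.2870 d
Total t = Σ t_i = 0.9320 days.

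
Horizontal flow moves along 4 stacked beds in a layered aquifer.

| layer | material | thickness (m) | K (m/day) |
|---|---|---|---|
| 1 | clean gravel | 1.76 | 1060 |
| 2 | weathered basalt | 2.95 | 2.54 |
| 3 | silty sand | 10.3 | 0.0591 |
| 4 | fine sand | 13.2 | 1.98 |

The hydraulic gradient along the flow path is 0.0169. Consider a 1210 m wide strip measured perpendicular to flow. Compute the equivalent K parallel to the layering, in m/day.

Flow is parallel to layering, so each bed carries its own Darcy discharge and the transmissivities add.
Σ(K_i·b_i) = 1060×1.76 + 2.54×2.95 + 0.0591×10.3 + 1.98×13.2 = 1900 m²/day.
Total thickness b = 28.21 m, so K_eq = Σ(K_i·b_i)/b = 67.35 m/day.

67.3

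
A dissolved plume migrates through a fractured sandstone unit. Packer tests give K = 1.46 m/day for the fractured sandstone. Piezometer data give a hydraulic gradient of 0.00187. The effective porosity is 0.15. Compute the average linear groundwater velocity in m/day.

0.0182

Hydraulic gradient i = 0.00187.
Darcy flux q = K · i = 1.460 × 0.001870 = 0.002730 m/day.
Seepage velocity v = q / n_e = 0.002730 / 0.15 = 0.01820 m/day.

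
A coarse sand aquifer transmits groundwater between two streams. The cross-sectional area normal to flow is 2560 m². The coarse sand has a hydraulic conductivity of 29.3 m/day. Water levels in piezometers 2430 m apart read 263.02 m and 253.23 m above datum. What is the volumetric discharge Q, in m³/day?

Hydraulic gradient i = (263.02 − 253.23) / 2430 = 9.79 / 2430 = 0.004029.
Darcy's law: Q = K · A · i = 29.30 × 2560 × 0.004029 = 302.2 m³/day.

302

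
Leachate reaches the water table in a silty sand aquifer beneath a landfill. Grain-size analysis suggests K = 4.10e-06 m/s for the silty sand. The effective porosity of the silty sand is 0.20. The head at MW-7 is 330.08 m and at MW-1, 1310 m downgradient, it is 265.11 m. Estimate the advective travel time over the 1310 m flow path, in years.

40.8

Convert K: 4.10e-06 m/s × 86400 = 0.3542 m/day.
Hydraulic gradient i = (330.08 − 265.11) / 1310 = 64.97 / 1310 = 0.04960.
Darcy flux q = K · i = 0.3542 × 0.04960 = 0.01757 m/day.
Seepage velocity v = q / n_e = 0.01757 / 0.20 = 0.08784 m/day.
Travel time t = L / v = 1310 / 0.08784 = 14913 days = 40.83 years.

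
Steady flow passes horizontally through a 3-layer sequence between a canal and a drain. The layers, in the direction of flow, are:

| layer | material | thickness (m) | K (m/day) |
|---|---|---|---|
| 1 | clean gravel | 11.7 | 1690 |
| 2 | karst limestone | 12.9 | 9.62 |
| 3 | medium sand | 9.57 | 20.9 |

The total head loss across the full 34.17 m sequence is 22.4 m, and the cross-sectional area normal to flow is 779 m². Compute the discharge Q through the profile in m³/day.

Flow is perpendicular to layering, so the layers act in series and the equivalent K is the thickness-weighted harmonic mean.
Total thickness L = 11.7 + 12.9 + 9.57 = 34.17 m.
Σ(b_i/K_i) = 11.7/1690 + 12.9/9.62 + 9.57/20.9 = 1.806 d.
K_eq = L / Σ(b_i/K_i) = 34.17 / 1.806 = 18.92 m/day.
Q = K_eq · A · (Δh/L) = 18.92 × 779 × (22.4/34.17) = 9663 m³/day.

9660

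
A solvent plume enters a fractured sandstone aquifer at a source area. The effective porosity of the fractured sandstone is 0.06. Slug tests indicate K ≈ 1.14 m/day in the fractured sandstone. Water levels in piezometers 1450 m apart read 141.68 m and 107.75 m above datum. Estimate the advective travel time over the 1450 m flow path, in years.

Hydraulic gradient i = (141.68 − 107.75) / 1450 = 33.93 / 1450 = 0.02340.
Darcy flux q = K · i = 1.140 × 0.02340 = 0.02668 m/day.
Seepage velocity v = q / n_e = 0.02668 / 0.06 = 0.4446 m/day.
Travel time t = L / v = 1450 / 0.4446 = 3261 days = 8.929 years.

8.93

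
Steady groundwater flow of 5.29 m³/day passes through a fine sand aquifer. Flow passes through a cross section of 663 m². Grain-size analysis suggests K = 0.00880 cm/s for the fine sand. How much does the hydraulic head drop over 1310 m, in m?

1.37

Convert K: 0.00880 cm/s × 864 = 7.603 m/day.
From Q = K·A·i, i = Q / (K·A) = 5.29 / (7.603 × 663.0) = 0.001049.
Head loss Δh = i · L = 0.001049 × 1310 = 1.375 m.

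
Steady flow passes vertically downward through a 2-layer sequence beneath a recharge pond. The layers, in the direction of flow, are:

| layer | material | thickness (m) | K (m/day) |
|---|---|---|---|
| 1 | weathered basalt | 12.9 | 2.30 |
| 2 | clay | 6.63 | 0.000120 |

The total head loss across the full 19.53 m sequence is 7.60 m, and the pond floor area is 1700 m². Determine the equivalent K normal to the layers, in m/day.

Flow is perpendicular to layering, so the layers act in series and the equivalent K is the thickness-weighted harmonic mean.
Total thickness L = 12.9 + 6.63 = 19.53 m.
Σ(b_i/K_i) = 12.9/2.30 + 6.63/0.000120 = 55256 d.
K_eq = L / Σ(b_i/K_i) = 19.53 / 55256 = 0.0003534 m/day.

0.000353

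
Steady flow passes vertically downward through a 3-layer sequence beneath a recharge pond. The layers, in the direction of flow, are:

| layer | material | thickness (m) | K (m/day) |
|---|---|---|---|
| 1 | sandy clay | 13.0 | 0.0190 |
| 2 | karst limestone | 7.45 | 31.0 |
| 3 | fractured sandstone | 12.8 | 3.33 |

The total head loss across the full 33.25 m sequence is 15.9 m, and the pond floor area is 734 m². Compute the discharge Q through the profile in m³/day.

Flow is perpendicular to layering, so the layers act in series and the equivalent K is the thickness-weighted harmonic mean.
Total thickness L = 13.0 + 7.45 + 12.8 = 33.25 m.
Σ(b_i/K_i) = 13.0/0.0190 + 7.45/31.0 + 12.8/3.33 = 688.3 d.
K_eq = L / Σ(b_i/K_i) = 33.25 / 688.3 = 0.04831 m/day.
Q = K_eq · A · (Δh/L) = 0.04831 × 734 × (15.9/33.25) = 16.96 m³/day.

17.0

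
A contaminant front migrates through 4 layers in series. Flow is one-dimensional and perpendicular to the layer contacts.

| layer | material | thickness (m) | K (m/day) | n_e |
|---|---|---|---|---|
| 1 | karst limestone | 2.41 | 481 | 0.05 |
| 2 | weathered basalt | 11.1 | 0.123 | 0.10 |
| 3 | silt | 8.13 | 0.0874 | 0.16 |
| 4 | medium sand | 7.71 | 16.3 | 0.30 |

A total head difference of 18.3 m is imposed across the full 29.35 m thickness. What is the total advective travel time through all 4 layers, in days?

48.6

With flow normal to the layers, continuity requires the same specific discharge q through every layer.
Σ(b_i/K_i) = 2.41/481 + 11.1/0.123 + 8.13/0.0874 + 7.71/16.3 = 183.7 d.
q = Δh / Σ(b_i/K_i) = 18.3 / 183.7 = 0.09960 m/day.
In each layer the seepage velocity is v_i = q/n_i, so the layer transit time is t_i = b_i·n_i / q:
  layer 1 (karst limestone): t_1 = 2.41 × 0.05 / 0.09960 = 1.210 d
  layer 2 (weathered basalt): t_2 = 11.1 × 0.10 / 0.09960 = 11.15 d
  layer 3 (silt): t_3 = 8.13 × 0.16 / 0.09960 = 13.06 d
  layer 4 (medium sand): t_4 = 7.71 × 0.30 / 0.09960 = 23.22 d
Total t = Σ t_i = 48.64 days.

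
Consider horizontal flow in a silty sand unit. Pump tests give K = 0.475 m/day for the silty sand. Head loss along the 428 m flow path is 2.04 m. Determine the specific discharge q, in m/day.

Hydraulic gradient i = Δh / L = 2.04 / 428 = 0.004766.
Specific discharge q = K · i = 0.4750 × 0.004766 = 0.002264 m/day.

0.00226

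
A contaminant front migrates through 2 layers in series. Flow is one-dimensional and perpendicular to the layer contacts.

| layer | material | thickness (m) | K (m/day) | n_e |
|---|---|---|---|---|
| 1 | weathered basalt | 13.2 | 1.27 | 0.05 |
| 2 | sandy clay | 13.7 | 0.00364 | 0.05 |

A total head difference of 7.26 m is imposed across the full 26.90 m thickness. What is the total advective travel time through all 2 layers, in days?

699

With flow normal to the layers, continuity requires the same specific discharge q through every layer.
Σ(b_i/K_i) = 13.2/1.27 + 13.7/0.00364 = 3774 d.
q = Δh / Σ(b_i/K_i) = 7.26 / 3774 = 0.001924 m/day.
In each layer the seepage velocity is v_i = q/n_i, so the layer transit time is t_i = b_i·n_i / q:
  layer 1 (weathered basalt): t_1 = 13.2 × 0.05 / 0.001924 = 343.1 d
  layer 2 (sandy clay): t_2 = 13.7 × 0.05 / 0.001924 = 356.1 d
Total t = Σ t_i = 699.2 days.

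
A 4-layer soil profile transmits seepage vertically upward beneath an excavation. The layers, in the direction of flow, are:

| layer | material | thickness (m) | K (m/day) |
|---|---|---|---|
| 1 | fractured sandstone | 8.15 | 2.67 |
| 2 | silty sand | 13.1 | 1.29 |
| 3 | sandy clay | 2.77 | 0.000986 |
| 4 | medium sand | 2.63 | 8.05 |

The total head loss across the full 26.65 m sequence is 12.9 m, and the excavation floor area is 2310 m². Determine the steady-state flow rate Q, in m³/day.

Flow is perpendicular to layering, so the layers act in series and the equivalent K is the thickness-weighted harmonic mean.
Total thickness L = 8.15 + 13.1 + 2.77 + 2.63 = 26.65 m.
Σ(b_i/K_i) = 8.15/2.67 + 13.1/1.29 + 2.77/0.000986 + 2.63/8.05 = 2823 d.
K_eq = L / Σ(b_i/K_i) = 26.65 / 2823 = 0.009441 m/day.
Q = K_eq · A · (Δh/L) = 0.009441 × 2310 × (12.9/26.65) = 10.56 m³/day.

10.6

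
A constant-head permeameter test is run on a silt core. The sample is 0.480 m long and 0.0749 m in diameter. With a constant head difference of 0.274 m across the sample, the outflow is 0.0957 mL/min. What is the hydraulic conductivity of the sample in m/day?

0.0548

Cross-sectional area A = π·(d/2)² = π × (0.0749/2)² = 0.004406 m².
Convert discharge: 0.0957 mL/min = 1.595e-09 m³/s.
Darcy's law rearranged: K = Q·L / (A·Δh) = 1.595e-09 × 0.480 / (0.004406 × 0.274) = 6.342e-07 m/s = 0.05479 m/day.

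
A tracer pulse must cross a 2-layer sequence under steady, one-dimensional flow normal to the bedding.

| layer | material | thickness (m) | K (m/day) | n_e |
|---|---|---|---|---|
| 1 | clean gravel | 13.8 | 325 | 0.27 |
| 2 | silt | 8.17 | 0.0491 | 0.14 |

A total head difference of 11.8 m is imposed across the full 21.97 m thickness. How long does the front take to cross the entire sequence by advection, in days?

With flow normal to the layers, continuity requires the same specific discharge q through every layer.
Σ(b_i/K_i) = 13.8/325 + 8.17/0.0491 = 166.4 d.
q = Δh / Σ(b_i/K_i) = 11.8 / 166.4 = 0.07090 m/day.
In each layer the seepage velocity is v_i = q/n_i, so the layer transit time is t_i = b_i·n_i / q:
  layer 1 (clean gravel): t_1 = 13.8 × 0.27 / 0.07090 = 52.55 d
  layer 2 (silt): t_2 = 8.17 × 0.14 / 0.07090 = 16.13 d
Total t = Σ t_i = 68.69 days.

68.7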